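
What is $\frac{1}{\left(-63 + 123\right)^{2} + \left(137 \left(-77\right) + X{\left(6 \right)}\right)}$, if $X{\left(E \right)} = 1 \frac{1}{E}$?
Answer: $- \frac{6}{41693} \approx -0.00014391$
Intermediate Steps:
$X{\left(E \right)} = \frac{1}{E}$
$\frac{1}{\left(-63 + 123\right)^{2} + \left(137 \left(-77\right) + X{\left(6 \right)}\right)} = \frac{1}{\left(-63 + 123\right)^{2} + \left(137 \left(-77\right) + \frac{1}{6}\right)} = \frac{1}{60^{2} + \left(-10549 + \frac{1}{6}\right)} = \frac{1}{3600 - \frac{63293}{6}} = \frac{1}{- \frac{41693}{6}} = - \frac{6}{41693}$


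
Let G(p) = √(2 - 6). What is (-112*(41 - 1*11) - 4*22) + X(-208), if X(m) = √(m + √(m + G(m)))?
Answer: -3448 + √(-208 + √2*√(-104 + I)) ≈ -3447.5 + 14.428*I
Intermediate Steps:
G(p) = 2*I (G(p) = √(-4) = 2*I)
X(m) = √(m + √(m + 2*I))
(-112*(41 - 1*11) - 4*22) + X(-208) = (-112*(41 - 1*11) - 4*22) + √(-208 + √(-208 + 2*I)) = (-112*(41 - 11) - 88) + √(-208 + √(-208 + 2*I)) = (-112*30 - 88) + √(-208 + √(-208 + 2*I)) = (-3360 - 88) + √(-208 + √(-208 + 2*I)) = -3448 + √(-208 + √(-208 + 2*I))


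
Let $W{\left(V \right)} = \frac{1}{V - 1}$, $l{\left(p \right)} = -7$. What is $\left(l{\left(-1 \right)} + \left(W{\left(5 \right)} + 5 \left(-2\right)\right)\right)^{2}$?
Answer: $\frac{4489}{16} \approx 280.56$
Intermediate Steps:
$W{\left(V \right)} = \frac{1}{-1 + V}$
$\left(l{\left(-1 \right)} + \left(W{\left(5 \right)} + 5 \left(-2\right)\right)\right)^{2} = \left(-7 + \left(\frac{1}{-1 + 5} + 5 \left(-2\right)\right)\right)^{2} = \left(-7 - \left(10 - \frac{1}{4}\right)\right)^{2} = \left(-7 + \left(\frac{1}{4} - 10\right)\right)^{2} = \left(-7 - \frac{39}{4}\right)^{2} = \left(- \frac{67}{4}\right)^{2} = \frac{4489}{16}$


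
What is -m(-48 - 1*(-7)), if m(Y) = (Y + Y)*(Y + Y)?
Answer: -6724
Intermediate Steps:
m(Y) = 4*Y² (m(Y) = (2*Y)*(2*Y) = 4*Y²)
-m(-48 - 1*(-7)) = -4*(-48 - 1*(-7))² = -4*(-48 + 7)² = -4*(-41)² = -4*1681 = -1*6724 = -6724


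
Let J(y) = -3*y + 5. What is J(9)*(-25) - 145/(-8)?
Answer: 4545/8 ≈ 568.13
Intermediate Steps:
J(y) = 5 - 3*y
J(9)*(-25) - 145/(-8) = (5 - 3*9)*(-25) - 145/(-8) = (5 - 27)*(-25) - 145*(-⅛) = -22*(-25) + 145/8 = 550 + 145/8 = 4545/8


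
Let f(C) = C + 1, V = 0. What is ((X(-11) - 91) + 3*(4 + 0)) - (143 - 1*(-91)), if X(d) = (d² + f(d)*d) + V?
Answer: -82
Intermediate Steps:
f(C) = 1 + C
X(d) = d² + d*(1 + d) (X(d) = (d² + (1 + d)*d) + 0 = (d² + d*(1 + d)) + 0 = d² + d*(1 + d))
((X(-11) - 91) + 3*(4 + 0)) - (143 - 1*(-91)) = ((-11*(1 + 2*(-11)) - 91) + 3*(4 + 0)) - (143 - 1*(-91)) = ((-11*(1 - 22) - 91) + 3*4) - (143 + 91) = ((-11*(-21) - 91) + 12) - 1*234 = ((231 - 91) + 12) - 234 = (140 + 12) - 234 = 152 - 234 = -82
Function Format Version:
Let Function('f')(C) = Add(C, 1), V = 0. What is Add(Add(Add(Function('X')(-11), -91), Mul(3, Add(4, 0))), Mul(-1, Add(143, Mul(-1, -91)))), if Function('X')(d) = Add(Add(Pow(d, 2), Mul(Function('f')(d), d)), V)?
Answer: -82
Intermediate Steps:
Function('f')(C) = Add(1, C)
Function('X')(d) = Add(Pow(d, 2), Mul(d, Add(1, d))) (Function('X')(d) = Add(Add(Pow(d, 2), Mul(Add(1, d), d)), 0) = Add(Add(Pow(d, 2), Mul(d, Add(1, d))), 0) = Add(Pow(d, 2), Mul(d, Add(1, d))))
Add(Add(Add(Function('X')(-11), -91), Mul(3, Add(4, 0))), Mul(-1, Add(143, Mul(-1, -91)))) = Add(Add(Add(Mul(-11, Add(1, Mul(2, -11))), -91), Mul(3, Add(4, 0))), Mul(-1, Add(143, Mul(-1, -91)))) = Add(Add(Add(Mul(-11, Add(1, -22)), -91), Mul(3, 4)), Mul(-1, Add(143, 91))) = Add(Add(Add(Mul(-11, -21), -91), 12), Mul(-1, 234)) = Add(Add(Add(231, -91), 12), -234) = Add(Add(140, 12), -234) = Add(152, -234) = -82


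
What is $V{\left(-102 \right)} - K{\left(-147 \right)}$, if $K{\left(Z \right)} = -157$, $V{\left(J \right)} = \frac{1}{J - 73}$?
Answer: $\frac{27474}{175} \approx 156.99$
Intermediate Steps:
$V{\left(J \right)} = \frac{1}{-73 + J}$
$V{\left(-102 \right)} - K{\left(-147 \right)} = \frac{1}{-73 - 102} - -157 = \frac{1}{-175} + 157 = - \frac{1}{175} + 157 = \frac{27474}{175}$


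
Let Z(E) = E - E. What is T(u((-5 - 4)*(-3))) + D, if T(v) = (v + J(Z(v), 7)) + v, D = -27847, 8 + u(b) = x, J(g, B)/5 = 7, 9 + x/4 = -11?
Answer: -27988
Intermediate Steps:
x = -80 (x = -36 + 4*(-11) = -36 - 44 = -80)
Z(E) = 0
J(g, B) = 35 (J(g, B) = 5*7 = 35)
u(b) = -88 (u(b) = -8 - 80 = -88)
T(v) = 35 + 2*v (T(v) = (v + 35) + v = (35 + v) + v = 35 + 2*v)
T(u((-5 - 4)*(-3))) + D = (35 + 2*(-88)) - 27847 = (35 - 176) - 27847 = -141 - 27847 = -27988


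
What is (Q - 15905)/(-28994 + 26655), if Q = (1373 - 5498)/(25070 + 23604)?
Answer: 774164095/113848486 ≈ 6.7999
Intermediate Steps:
Q = -4125/48674 ≈ -0.084748
(Q - 15905)/(-28994 + 26655) = (-4125/48674 - 15905)/(-28994 + 26655) = -774164095/48674/(-2339) = -774164095/48674*(-1/2339) = 774164095/113848486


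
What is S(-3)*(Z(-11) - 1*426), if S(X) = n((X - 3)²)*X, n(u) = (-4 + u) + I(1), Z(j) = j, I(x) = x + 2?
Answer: 45885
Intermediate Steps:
I(x) = 2 + x
n(u) = -1 + u (n(u) = (-4 + u) + (2 + 1) = (-4 + u) + 3 = -1 + u)
S(X) = X*(-1 + (-3 + X)²) (S(X) = (-1 + (X - 3)²)*X = (-1 + (-3 + X)²)*X = X*(-1 + (-3 + X)²))
S(-3)*(Z(-11) - 1*426) = (-3*(-1 + (-3 - 3)²))*(-11 - 1*426) = (-3*(-1 + (-6)²))*(-11 - 426) = -3*(-1 + 36)*(-437) = -3*35*(-437) = -105*(-437) = 45885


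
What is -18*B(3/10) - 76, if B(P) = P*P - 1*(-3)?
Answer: -6581/50 ≈ -131.62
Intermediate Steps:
B(P) = 3 + P² (B(P) = P² + 3 = 3 + P²)
-18*B(3/10) - 76 = -18*(3 + (3/10)²) - 76 = -18*(3 + 9/100) - 76 = -18*309/100 - 76 = -2781/50 - 76 = -6581/50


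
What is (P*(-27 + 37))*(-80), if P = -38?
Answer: 30400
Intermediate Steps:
(P*(-27 + 37))*(-80) = -38*(-27 + 37)*(-80) = -38*10*(-80) = -380*(-80) = 30400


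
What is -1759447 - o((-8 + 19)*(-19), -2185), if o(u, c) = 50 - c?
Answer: -1761682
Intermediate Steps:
-1759447 - o((-8 + 19)*(-19), -2185) = -1759447 - (50 - 1*(-2185)) = -1759447 - (50 + 2185) = -1759447 - 1*2235 = -1759447 - 2235 = -1761682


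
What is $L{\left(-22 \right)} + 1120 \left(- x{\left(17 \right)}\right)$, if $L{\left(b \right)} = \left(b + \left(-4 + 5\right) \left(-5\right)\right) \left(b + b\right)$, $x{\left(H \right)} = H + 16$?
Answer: $-35772$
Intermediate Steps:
$x{\left(H \right)} = 16 + H$
$L{\left(b \right)} = 2 b \left(-5 + b\right)$ ($L{\left(b \right)} = \left(b + 1 \left(-5\right)\right) 2 b = \left(b - 5\right) 2 b = \left(-5 + b\right) 2 b = 2 b \left(-5 + b\right)$)
$L{\left(-22 \right)} + 1120 \left(- x{\left(17 \right)}\right) = 2 \left(-22\right) \left(-5 - 22\right) + 1120 \left(- (16 + 17)\right) = 2 \left(-22\right) \left(-27\right) + 1120 \left(\left(-1\right) 33\right) = 1188 + 1120 \left(-33\right) = 1188 - 36960 = -35772$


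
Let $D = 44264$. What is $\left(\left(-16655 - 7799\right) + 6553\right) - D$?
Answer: $-62165$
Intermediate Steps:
$\left(\left(-16655 - 7799\right) + 6553\right) - D = \left(\left(-16655 - 7799\right) + 6553\right) - 44264 = \left(-24454 + 6553\right) - 44264 = -17901 - 44264 = -62165$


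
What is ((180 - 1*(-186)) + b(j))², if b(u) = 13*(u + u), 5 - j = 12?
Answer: 33856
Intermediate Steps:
j = -7 (j = 5 - 1*12 = 5 - 12 = -7)
b(u) = 26*u (b(u) = 13*(2*u) = 26*u)
((180 - 1*(-186)) + b(j))² = ((180 - 1*(-186)) + 26*(-7))² = ((180 + 186) - 182)² = (366 - 182)² = 184² = 33856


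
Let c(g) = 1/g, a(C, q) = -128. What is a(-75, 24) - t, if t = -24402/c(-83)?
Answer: -2025494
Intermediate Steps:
t = 2025366 (t = -24402/(1/(-83)) = -24402/(-1/83) = -24402*(-83) = 2025366)
a(-75, 24) - t = -128 - 1*2025366 = -128 - 2025366 = -2025494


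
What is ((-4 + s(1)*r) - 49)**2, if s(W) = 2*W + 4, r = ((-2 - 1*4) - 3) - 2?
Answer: 14161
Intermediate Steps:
r = -11 (r = ((-2 - 4) - 3) - 2 = (-6 - 3) - 2 = -9 - 2 = -11)
s(W) = 4 + 2*W
((-4 + s(1)*r) - 49)**2 = ((-4 + (4 + 2*1)*(-11)) - 49)**2 = ((-4 + (4 + 2)*(-11)) - 49)**2 = ((-4 + 6*(-11)) - 49)**2 = ((-4 - 66) - 49)**2 = (-70 - 49)**2 = (-119)**2 = 14161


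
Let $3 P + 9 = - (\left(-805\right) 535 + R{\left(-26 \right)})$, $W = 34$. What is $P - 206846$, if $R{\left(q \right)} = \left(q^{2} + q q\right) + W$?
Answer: $- \frac{191258}{3} \approx -63753.0$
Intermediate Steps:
$R{\left(q \right)} = 34 + 2 q^{2}$ ($R{\left(q \right)} = \left(q^{2} + q q\right) + 34 = \left(q^{2} + q^{2}\right) + 34 = 2 q^{2} + 34 = 34 + 2 q^{2}$)
$P = \frac{429280}{3}$ ($P = -3 + \frac{\left(-1\right) \left(\left(-805\right) 535 + \left(34 + 2 \left(-26\right)^{2}\right)\right)}{3} = -3 + \frac{\left(-1\right) \left(-430675 + \left(34 + 2 \cdot 676\right)\right)}{3} = -3 + \frac{\left(-1\right) \left(-430675 + \left(34 + 1352\right)\right)}{3} = -3 + \frac{\left(-1\right) \left(-430675 + 1386\right)}{3} = -3 + \frac{\left(-1\right) \left(-429289\right)}{3} = -3 + \frac{1}{3} \cdot 429289 = -3 + \frac{429289}{3} = \frac{429280}{3} \approx 1.4309 \cdot 10^{5}$)
$P - 206846 = \frac{429280}{3} - 206846 = - \frac{191258}{3}$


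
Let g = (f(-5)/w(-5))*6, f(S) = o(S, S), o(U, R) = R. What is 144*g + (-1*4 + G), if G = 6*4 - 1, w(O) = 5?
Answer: -845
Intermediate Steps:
G = 23 (G = 24 - 1 = 23)
f(S) = S
g = -6 (g = -5/5*6 = -5*⅕*6 = -1*6 = -6)
144*g + (-1*4 + G) = 144*(-6) + (-1*4 + 23) = -864 + (-4 + 23) = -864 + 19 = -845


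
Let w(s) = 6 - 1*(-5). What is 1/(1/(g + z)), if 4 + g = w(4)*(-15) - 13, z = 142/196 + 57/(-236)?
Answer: -2099063/11564 ≈ -181.52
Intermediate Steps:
w(s) = 11 (w(s) = 6 + 5 = 11)
z = 5585/11564 (z = 142*(1/196) + 57*(-1/236) = 71/98 - 57/236 = 5585/11564 ≈ 0.48296)
g = -182 (g = -4 + (11*(-15) - 13) = -4 + (-165 - 13) = -4 - 178 = -182)
1/(1/(g + z)) = 1/(1/(-182 + 5585/11564)) = 1/(1/(-2099063/11564)) = 1/(-11564/2099063) = -2099063/11564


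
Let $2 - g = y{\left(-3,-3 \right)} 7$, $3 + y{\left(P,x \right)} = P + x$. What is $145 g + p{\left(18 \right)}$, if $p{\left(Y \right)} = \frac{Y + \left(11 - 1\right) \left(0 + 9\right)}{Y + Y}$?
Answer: $9428$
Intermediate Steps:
$y{\left(P,x \right)} = -3 + P + x$ ($y{\left(P,x \right)} = -3 + \left(P + x\right) = -3 + P + x$)
$g = 65$ ($g = 2 - \left(-3 - 3 - 3\right) 7 = 2 - \left(-9\right) 7 = 2 - -63 = 2 + 63 = 65$)
$p{\left(Y \right)} = \frac{90 + Y}{2 Y}$ ($p{\left(Y \right)} = \frac{Y + 10 \cdot 9}{2 Y} = \left(Y + 90\right) \frac{1}{2 Y} = \left(90 + Y\right) \frac{1}{2 Y} = \frac{90 + Y}{2 Y}$)
$145 g + p{\left(18 \right)} = 145 \cdot 65 + \frac{90 + 18}{2 \cdot 18} = 9425 + \frac{1}{2} \cdot \frac{1}{18} \cdot 108 = 9425 + 3 = 9428$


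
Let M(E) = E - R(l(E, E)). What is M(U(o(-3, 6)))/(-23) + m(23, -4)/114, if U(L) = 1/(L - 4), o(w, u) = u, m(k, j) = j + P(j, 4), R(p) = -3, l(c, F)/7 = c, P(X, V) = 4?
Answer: -7/46 ≈ -0.15217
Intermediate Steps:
l(c, F) = 7*c
m(k, j) = 4 + j (m(k, j) = j + 4 = 4 + j)
U(L) = 1/(-4 + L)
M(E) = 3 + E (M(E) = E - 1*(-3) = E + 3 = 3 + E)
M(U(o(-3, 6)))/(-23) + m(23, -4)/114 = (3 + 1/(-4 + 6))/(-23) + (4 - 4)/114 = (3 + 1/2)*(-1/23) + 0*(1/114) = (3 + ½)*(-1/23) + 0 = (7/2)*(-1/23) + 0 = -7/46 + 0 = -7/46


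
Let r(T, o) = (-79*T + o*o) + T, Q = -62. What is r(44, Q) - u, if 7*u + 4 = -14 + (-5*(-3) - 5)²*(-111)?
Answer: 14002/7 ≈ 2000.3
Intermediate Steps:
u = -11118/7 (u = -4/7 + (-14 + (-5*(-3) - 5)²*(-111))/7 = -4/7 + (-14 + (15 - 5)²*(-111))/7 = -4/7 + (-14 + 10²*(-111))/7 = -4/7 + (-14 + 100*(-111))/7 = -4/7 + (-14 - 11100)/7 = -4/7 + (⅐)*(-11114) = -4/7 - 11114/7 = -11118/7 ≈ -1588.3)
r(T, o) = o² - 78*T (r(T, o) = (-79*T + o²) + T = (o² - 79*T) + T = o² - 78*T)
r(44, Q) - u = ((-62)² - 78*44) - 1*(-11118/7) = (3844 - 3432) + 11118/7 = 412 + 11118/7 = 14002/7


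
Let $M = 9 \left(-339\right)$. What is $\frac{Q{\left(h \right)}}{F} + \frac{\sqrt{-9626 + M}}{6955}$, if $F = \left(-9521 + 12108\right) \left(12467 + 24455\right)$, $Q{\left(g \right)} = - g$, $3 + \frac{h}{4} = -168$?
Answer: $\frac{342}{47758607} + \frac{i \sqrt{12677}}{6955} \approx 7.161 \cdot 10^{-6} + 0.016189 i$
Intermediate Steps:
$h = -684$ ($h = -12 + 4 \left(-168\right) = -12 - 672 = -684$)
$M = -3051$
$F = 95517214$ ($F = 2587 \cdot 36922 = 95517214$)
$\frac{Q{\left(h \right)}}{F} + \frac{\sqrt{-9626 + M}}{6955} = \frac{\left(-1\right) \left(-684\right)}{95517214} + \frac{\sqrt{-9626 - 3051}}{6955} = 684 \cdot \frac{1}{95517214} + \sqrt{-12677} \cdot \frac{1}{6955} = \frac{342}{47758607} + i \sqrt{12677} \cdot \frac{1}{6955} = \frac{342}{47758607} + \frac{i \sqrt{12677}}{6955}$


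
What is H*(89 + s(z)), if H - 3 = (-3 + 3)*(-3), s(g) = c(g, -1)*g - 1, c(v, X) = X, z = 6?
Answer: 246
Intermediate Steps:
s(g) = -1 - g (s(g) = -g - 1 = -1 - g)
H = 3 (H = 3 + (-3 + 3)*(-3) = 3 + 0*(-3) = 3 + 0 = 3)
H*(89 + s(z)) = 3*(89 + (-1 - 1*6)) = 3*(89 + (-1 - 6)) = 3*(89 - 7) = 3*82 = 246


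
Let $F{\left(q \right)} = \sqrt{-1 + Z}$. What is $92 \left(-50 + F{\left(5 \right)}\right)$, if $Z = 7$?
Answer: $-4600 + 92 \sqrt{6} \approx -4374.6$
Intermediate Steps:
$F{\left(q \right)} = \sqrt{6}$ ($F{\left(q \right)} = \sqrt{-1 + 7} = \sqrt{6}$)
$92 \left(-50 + F{\left(5 \right)}\right) = 92 \left(-50 + \sqrt{6}\right) = -4600 + 92 \sqrt{6}$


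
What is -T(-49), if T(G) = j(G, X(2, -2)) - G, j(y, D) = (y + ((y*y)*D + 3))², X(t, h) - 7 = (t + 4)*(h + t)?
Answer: -280931170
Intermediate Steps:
X(t, h) = 7 + (4 + t)*(h + t) (X(t, h) = 7 + (t + 4)*(h + t) = 7 + (4 + t)*(h + t))
j(y, D) = (3 + y + D*y²)² (j(y, D) = (y + (y²*D + 3))² = (y + (D*y² + 3))² = (y + (3 + D*y²))² = (3 + y + D*y²)²)
T(G) = (3 + G + 7*G²)² - G (T(G) = (3 + G + (7 + 2² + 4*(-2) + 4*2 - 2*2)*G²)² - G = (3 + G + (7 + 4 - 8 + 8 - 4)*G²)² - G = (3 + G + 7*G²)² - G)
-T(-49) = -((3 - 49 + 7*(-49)²)² - 1*(-49)) = -((3 - 49 + 7*2401)² + 49) = -((3 - 49 + 16807)² + 49) = -(16761² + 49) = -(280931121 + 49) = -1*280931170 = -280931170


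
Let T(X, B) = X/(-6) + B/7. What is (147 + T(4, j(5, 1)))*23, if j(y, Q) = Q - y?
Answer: 70403/21 ≈ 3352.5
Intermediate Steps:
T(X, B) = -X/6 + B/7 (T(X, B) = X*(-⅙) + B*(⅐) = -X/6 + B/7)
(147 + T(4, j(5, 1)))*23 = (147 + (-⅙*4 + (1 - 1*5)/7))*23 = (147 + (-⅔ + (1 - 5)/7))*23 = (147 + (-⅔ + (⅐)*(-4)))*23 = (147 + (-⅔ - 4/7))*23 = (147 - 26/21)*23 = (3061/21)*23 = 70403/21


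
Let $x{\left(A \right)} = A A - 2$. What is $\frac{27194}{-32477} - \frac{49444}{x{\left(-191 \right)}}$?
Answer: $- \frac{2597802714}{1184728483} \approx -2.1927$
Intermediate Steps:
$x{\left(A \right)} = -2 + A^{2}$ ($x{\left(A \right)} = A^{2} - 2 = -2 + A^{2}$)
$\frac{27194}{-32477} - \frac{49444}{x{\left(-191 \right)}} = \frac{27194}{-32477} - \frac{49444}{-2 + \left(-191\right)^{2}} = 27194 \left(- \frac{1}{32477}\right) - \frac{49444}{-2 + 36481} = - \frac{27194}{32477} - \frac{49444}{36479} = - \frac{2597802714}{1184728483}$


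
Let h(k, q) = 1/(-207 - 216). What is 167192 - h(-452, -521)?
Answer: 70722217/423 ≈ 1.6719e+5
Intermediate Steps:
h(k, q) = -1/423 (h(k, q) = 1/(-423) = -1/423)
167192 - h(-452, -521) = 167192 - 1*(-1/423) = 167192 + 1/423 = 70722217/423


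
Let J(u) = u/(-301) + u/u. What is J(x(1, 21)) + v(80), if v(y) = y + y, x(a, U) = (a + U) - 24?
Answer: 48463/301 ≈ 161.01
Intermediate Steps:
x(a, U) = -24 + U + a (x(a, U) = (U + a) - 24 = -24 + U + a)
v(y) = 2*y
J(u) = 1 - u/301 (J(u) = u*(-1/301) + 1 = -u/301 + 1 = 1 - u/301)
J(x(1, 21)) + v(80) = (1 - (-24 + 21 + 1)/301) + 2*80 = (1 - 1/301*(-2)) + 160 = (1 + 2/301) + 160 = 303/301 + 160 = 48463/301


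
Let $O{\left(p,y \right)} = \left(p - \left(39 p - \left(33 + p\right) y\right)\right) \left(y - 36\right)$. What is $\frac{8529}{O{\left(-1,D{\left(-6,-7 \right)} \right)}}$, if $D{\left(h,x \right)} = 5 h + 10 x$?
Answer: $\frac{2843}{143344} \approx 0.019833$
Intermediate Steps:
$O{\left(p,y \right)} = \left(-36 + y\right) \left(- 38 p + y \left(33 + p\right)\right)$ ($O{\left(p,y \right)} = \left(p - \left(39 p - y \left(33 + p\right)\right)\right) \left(-36 + y\right) = \left(- 38 p + y \left(33 + p\right)\right) \left(-36 + y\right) = \left(-36 + y\right) \left(- 38 p + y \left(33 + p\right)\right)$)
$\frac{8529}{O{\left(-1,D{\left(-6,-7 \right)} \right)}} = \frac{8529}{- 1188 \left(5 \left(-6\right) + 10 \left(-7\right)\right) + 33 \left(5 \left(-6\right) + 10 \left(-7\right)\right)^{2} + 1368 \left(-1\right) - \left(5 \left(-6\right) + 10 \left(-7\right)\right)^{2} - - 74 \left(5 \left(-6\right) + 10 \left(-7\right)\right)} = \frac{8529}{- 1188 \left(-30 - 70\right) + 33 \left(-30 - 70\right)^{2} - 1368 - \left(-30 - 70\right)^{2} - - 74 \left(-30 - 70\right)} = \frac{8529}{\left(-1188\right) \left(-100\right) + 33 \left(-100\right)^{2} - 1368 - \left(-100\right)^{2} - \left(-74\right) \left(-100\right)} = \frac{8529}{118800 + 33 \cdot 10000 - 1368 - 10000 - 7400} = \frac{8529}{118800 + 330000 - 1368 - 10000 - 7400} = \frac{8529}{430032} = 8529 \cdot \frac{1}{430032} = \frac{2843}{143344}$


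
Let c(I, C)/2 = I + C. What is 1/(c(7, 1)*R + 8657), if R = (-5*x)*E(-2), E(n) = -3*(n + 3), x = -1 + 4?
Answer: 1/9377 ≈ 0.00010664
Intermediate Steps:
c(I, C) = 2*C + 2*I (c(I, C) = 2*(I + C) = 2*(C + I) = 2*C + 2*I)
x = 3
E(n) = -9 - 3*n (E(n) = -3*(3 + n) = -9 - 3*n)
R = 45 (R = (-5*3)*(-9 - 3*(-2)) = -15*(-9 + 6) = -15*(-3) = 45)
1/(c(7, 1)*R + 8657) = 1/((2*1 + 2*7)*45 + 8657) = 1/((2 + 14)*45 + 8657) = 1/(16*45 + 8657) = 1/(720 + 8657) = 1/9377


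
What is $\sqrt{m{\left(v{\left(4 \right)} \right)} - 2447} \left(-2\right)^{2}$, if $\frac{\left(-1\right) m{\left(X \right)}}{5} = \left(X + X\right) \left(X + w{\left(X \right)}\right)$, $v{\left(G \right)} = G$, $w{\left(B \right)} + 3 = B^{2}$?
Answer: $4 i \sqrt{3127} \approx 223.68 i$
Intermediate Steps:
$w{\left(B \right)} = -3 + B^{2}$
$m{\left(X \right)} = - 10 X \left(-3 + X + X^{2}\right)$ ($m{\left(X \right)} = - 5 \left(X + X\right) \left(X + \left(-3 + X^{2}\right)\right) = - 5 \cdot 2 X \left(-3 + X + X^{2}\right) = - 10 X \left(-3 + X + X^{2}\right)$)
$\sqrt{m{\left(v{\left(4 \right)} \right)} - 2447} \left(-2\right)^{2} = \sqrt{10 \cdot 4 \left(3 - 4 - 4^{2}\right) - 2447} \left(-2\right)^{2} = \sqrt{10 \cdot 4 \left(3 - 4 - 16\right) - 2447} \cdot 4 = \sqrt{10 \cdot 4 \left(-17\right) - 2447} \cdot 4 = \sqrt{-680 - 2447} \cdot 4 = \sqrt{-3127} \cdot 4 = i \sqrt{3127} \cdot 4 = 4 i \sqrt{3127}$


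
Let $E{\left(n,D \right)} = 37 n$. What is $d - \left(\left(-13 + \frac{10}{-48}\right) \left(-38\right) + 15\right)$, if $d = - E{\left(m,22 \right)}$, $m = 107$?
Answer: $- \frac{53711}{12} \approx -4475.9$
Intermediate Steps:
$d = -3959$ ($d = - 37 \cdot 107 = \left(-1\right) 3959 = -3959$)
$d - \left(\left(-13 + \frac{10}{-48}\right) \left(-38\right) + 15\right) = -3959 - \left(\left(-13 + \frac{10}{-48}\right) \left(-38\right) + 15\right) = -3959 - \left(\left(-13 + 10 \left(- \frac{1}{48}\right)\right) \left(-38\right) + 15\right) = -3959 - \left(\left(-13 - \frac{5}{24}\right) \left(-38\right) + 15\right) = -3959 - \left(\left(- \frac{317}{24}\right) \left(-38\right) + 15\right) = -3959 - \left(\frac{6023}{12} + 15\right) = -3959 - \frac{6203}{12} = - \frac{53711}{12}$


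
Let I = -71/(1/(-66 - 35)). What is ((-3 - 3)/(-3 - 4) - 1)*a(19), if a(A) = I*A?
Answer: -136249/7 ≈ -19464.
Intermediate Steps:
I = 7171 (I = -71/(1/(-101)) = -71/(-1/101) = -71*(-101) = 7171)
a(A) = 7171*A
((-3 - 3)/(-3 - 4) - 1)*a(19) = ((-3 - 3)/(-3 - 4) - 1)*(7171*19) = (-6/(-7) - 1)*136249 = (-6*(-⅐) - 1)*136249 = (6/7 - 1)*136249 = -⅐*136249 = -136249/7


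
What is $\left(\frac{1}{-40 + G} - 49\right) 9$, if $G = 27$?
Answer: $- \frac{5742}{13} \approx -441.69$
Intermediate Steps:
$\left(\frac{1}{-40 + G} - 49\right) 9 = \left(\frac{1}{-40 + 27} - 49\right) 9 = \left(\frac{1}{-13} - 49\right) 9 = \left(- \frac{1}{13} - 49\right) 9 = \left(- \frac{638}{13}\right) 9 = - \frac{5742}{13}$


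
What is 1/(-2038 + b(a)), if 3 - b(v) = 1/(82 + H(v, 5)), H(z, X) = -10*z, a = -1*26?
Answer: -342/695971 ≈ -0.00049140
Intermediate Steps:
a = -26
b(v) = 3 - 1/(82 - 10*v)
1/(-2038 + b(a)) = 1/(-2038 + 5*(-49 + 6*(-26))/(2*(-41 + 5*(-26)))) = 1/(-2038 + 5*(-49 - 156)/(2*(-41 - 130))) = 1/(-2038 + (5/2)*(-205)/(-171)) = 1/(-2038 + (5/2)*(-1/171)*(-205)) = 1/(-2038 + 1025/342) = 1/(-695971/342) = -342/695971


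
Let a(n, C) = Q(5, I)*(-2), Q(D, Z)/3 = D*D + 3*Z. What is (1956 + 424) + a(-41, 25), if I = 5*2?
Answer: 2050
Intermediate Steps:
I = 10
Q(D, Z) = 3*D² + 9*Z (Q(D, Z) = 3*(D*D + 3*Z) = 3*(D² + 3*Z) = 3*D² + 9*Z)
a(n, C) = -330 (a(n, C) = (3*5² + 9*10)*(-2) = (3*25 + 90)*(-2) = (75 + 90)*(-2) = 165*(-2) = -330)
(1956 + 424) + a(-41, 25) = (1956 + 424) - 330 = 2380 - 330 = 2050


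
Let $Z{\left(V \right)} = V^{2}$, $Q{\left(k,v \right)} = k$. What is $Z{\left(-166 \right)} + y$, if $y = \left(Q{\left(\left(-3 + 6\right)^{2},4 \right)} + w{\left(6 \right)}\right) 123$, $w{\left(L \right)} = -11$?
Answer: $27310$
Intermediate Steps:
$y = -246$ ($y = \left(\left(-3 + 6\right)^{2} - 11\right) 123 = \left(3^{2} - 11\right) 123 = \left(9 - 11\right) 123 = \left(-2\right) 123 = -246$)
$Z{\left(-166 \right)} + y = \left(-166\right)^{2} - 246 = 27556 - 246 = 27310$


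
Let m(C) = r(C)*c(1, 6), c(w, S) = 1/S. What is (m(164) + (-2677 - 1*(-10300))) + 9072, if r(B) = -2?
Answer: 50084/3 ≈ 16695.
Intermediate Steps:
m(C) = -1/3 (m(C) = -2/6 = -2*1/6 = -1/3)
(m(164) + (-2677 - 1*(-10300))) + 9072 = (-1/3 + (-2677 - 1*(-10300))) + 9072 = (-1/3 + (-2677 + 10300)) + 9072 = (-1/3 + 7623) + 9072 = 22868/3 + 9072 = 50084/3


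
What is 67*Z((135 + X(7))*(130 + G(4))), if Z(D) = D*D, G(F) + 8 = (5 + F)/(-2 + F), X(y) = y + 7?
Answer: 95211275203/4 ≈ 2.3803e+10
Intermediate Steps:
X(y) = 7 + y
G(F) = -8 + (5 + F)/(-2 + F)
Z(D) = D**2
67*Z((135 + X(7))*(130 + G(4))) = 67*((135 + (7 + 7))*(130 + 7*(3 - 1*4)/(-2 + 4)))**2 = 67*((135 + 14)*(130 + 7*(3 - 4)/2))**2 = 67*(149*(130 + 7*(1/2)*(-1)))**2 = 67*(149*(130 - 7/2))**2 = 67*(149*(253/2))**2 = 67*(37697/2)**2 = 67*(1421063809/4) = 95211275203/4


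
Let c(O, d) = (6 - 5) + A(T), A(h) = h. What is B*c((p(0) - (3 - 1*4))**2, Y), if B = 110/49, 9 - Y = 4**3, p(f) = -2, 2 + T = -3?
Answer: -440/49 ≈ -8.9796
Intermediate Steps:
T = -5 (T = -2 - 3 = -5)
Y = -55 (Y = 9 - 1*4**3 = 9 - 1*64 = 9 - 64 = -55)
B = 110/49 (B = 110*(1/49) = 110/49 ≈ 2.2449)
c(O, d) = -4 (c(O, d) = (6 - 5) - 5 = 1 - 5 = -4)
B*c((p(0) - (3 - 1*4))**2, Y) = (110/49)*(-4) = -440/49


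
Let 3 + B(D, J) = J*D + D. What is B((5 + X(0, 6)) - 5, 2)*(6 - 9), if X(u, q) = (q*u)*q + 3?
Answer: -18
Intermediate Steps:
X(u, q) = 3 + u*q² (X(u, q) = u*q² + 3 = 3 + u*q²)
B(D, J) = -3 + D + D*J (B(D, J) = -3 + (J*D + D) = -3 + (D*J + D) = -3 + (D + D*J) = -3 + D + D*J)
B((5 + X(0, 6)) - 5, 2)*(6 - 9) = (-3 + ((5 + (3 + 0*6²)) - 5) + ((5 + (3 + 0*6²)) - 5)*2)*(6 - 9) = (-3 + ((5 + (3 + 0*36)) - 5) + ((5 + (3 + 0*36)) - 5)*2)*(-3) = (-3 + ((5 + (3 + 0)) - 5) + ((5 + (3 + 0)) - 5)*2)*(-3) = (-3 + ((5 + 3) - 5) + ((5 + 3) - 5)*2)*(-3) = (-3 + (8 - 5) + (8 - 5)*2)*(-3) = (-3 + 3 + 3*2)*(-3) = (-3 + 3 + 6)*(-3) = 6*(-3) = -18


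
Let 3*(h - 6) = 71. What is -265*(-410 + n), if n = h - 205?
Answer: 465340/3 ≈ 1.5511e+5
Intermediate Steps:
h = 89/3 (h = 6 + (⅓)*71 = 6 + 71/3 = 89/3 ≈ 29.667)
n = -526/3 (n = 89/3 - 205 = -526/3 ≈ -175.33)
-265*(-410 + n) = -265*(-410 - 526/3) = -265*(-1756/3) = 465340/3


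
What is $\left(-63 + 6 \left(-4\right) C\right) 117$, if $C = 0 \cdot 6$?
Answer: $-7371$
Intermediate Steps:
$C = 0$
$\left(-63 + 6 \left(-4\right) C\right) 117 = \left(-63 + 6 \left(-4\right) 0\right) 117 = \left(-63 - 0\right) 117 = \left(-63 + 0\right) 117 = \left(-63\right) 117 = -7371$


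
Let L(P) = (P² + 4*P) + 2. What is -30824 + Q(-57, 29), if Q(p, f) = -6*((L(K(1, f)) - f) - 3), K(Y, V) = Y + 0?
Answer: -30674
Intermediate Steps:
K(Y, V) = Y
L(P) = 2 + P² + 4*P
Q(p, f) = -24 + 6*f (Q(p, f) = -6*(((2 + 1² + 4*1) - f) - 3) = -6*(((2 + 1 + 4) - f) - 3) = -6*((7 - f) - 3) = -6*(4 - f) = -24 + 6*f)
-30824 + Q(-57, 29) = -30824 + (-24 + 6*29) = -30824 + (-24 + 174) = -30824 + 150 = -30674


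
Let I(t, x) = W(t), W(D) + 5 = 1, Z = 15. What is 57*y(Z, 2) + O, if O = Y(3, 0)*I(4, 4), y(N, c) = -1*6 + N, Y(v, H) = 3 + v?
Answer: 489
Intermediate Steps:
W(D) = -4 (W(D) = -5 + 1 = -4)
I(t, x) = -4
y(N, c) = -6 + N
O = -24 (O = (3 + 3)*(-4) = 6*(-4) = -24)
57*y(Z, 2) + O = 57*(-6 + 15) - 24 = 57*9 - 24 = 513 - 24 = 489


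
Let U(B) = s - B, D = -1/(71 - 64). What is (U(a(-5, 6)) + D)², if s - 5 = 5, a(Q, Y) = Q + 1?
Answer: 9409/49 ≈ 192.02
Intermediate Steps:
a(Q, Y) = 1 + Q
s = 10 (s = 5 + 5 = 10)
D = -⅐ (D = -1/7 = -1*⅐ = -⅐ ≈ -0.14286)
U(B) = 10 - B
(U(a(-5, 6)) + D)² = ((10 - (1 - 5)) - ⅐)² = ((10 - 1*(-4)) - ⅐)² = ((10 + 4) - ⅐)² = (14 - ⅐)² = (97/7)² = 9409/49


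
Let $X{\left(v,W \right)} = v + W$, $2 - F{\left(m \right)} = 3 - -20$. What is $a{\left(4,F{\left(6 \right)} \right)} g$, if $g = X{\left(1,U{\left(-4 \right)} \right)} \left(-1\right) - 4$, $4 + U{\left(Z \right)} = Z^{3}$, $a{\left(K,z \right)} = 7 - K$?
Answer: $189$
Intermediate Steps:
$F{\left(m \right)} = -21$ ($F{\left(m \right)} = 2 - \left(3 - -20\right) = 2 - \left(3 + 20\right) = 2 - 23 = -21$)
$U{\left(Z \right)} = -4 + Z^{3}$
$X{\left(v,W \right)} = W + v$
$g = 63$ ($g = \left(\left(-4 + \left(-4\right)^{3}\right) + 1\right) \left(-1\right) - 4 = \left(\left(-4 - 64\right) + 1\right) \left(-1\right) - 4 = \left(-68 + 1\right) \left(-1\right) - 4 = \left(-67\right) \left(-1\right) - 4 = 67 - 4 = 63$)
$a{\left(4,F{\left(6 \right)} \right)} g = \left(7 - 4\right) 63 = 3 \cdot 63 = 189$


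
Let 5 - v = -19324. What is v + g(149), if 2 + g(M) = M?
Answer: 19476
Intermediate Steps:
v = 19329 (v = 5 - 1*(-19324) = 5 + 19324 = 19329)
g(M) = -2 + M
v + g(149) = 19329 + (-2 + 149) = 19329 + 147 = 19476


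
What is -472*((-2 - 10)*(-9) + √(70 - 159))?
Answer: -50976 - 472*I*√89 ≈ -50976.0 - 4452.8*I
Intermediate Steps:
-472*((-2 - 10)*(-9) + √(70 - 159)) = -472*(-12*(-9) + √(-89)) = -472*(108 + I*√89) = -50976 - 472*I*√89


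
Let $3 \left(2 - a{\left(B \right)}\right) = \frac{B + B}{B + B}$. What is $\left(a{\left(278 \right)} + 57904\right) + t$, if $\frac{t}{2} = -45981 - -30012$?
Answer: $\frac{77903}{3} \approx 25968.0$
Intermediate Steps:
$t = -31938$ ($t = 2 \left(-45981 - -30012\right) = 2 \left(-45981 + 30012\right) = 2 \left(-15969\right) = -31938$)
$a{\left(B \right)} = \frac{5}{3}$ ($a{\left(B \right)} = 2 - \frac{\left(B + B\right) \frac{1}{B + B}}{3} = 2 - \frac{2 B \frac{1}{2 B}}{3} = 2 - \frac{1}{3} = \frac{5}{3}$)
$\left(a{\left(278 \right)} + 57904\right) + t = \left(\frac{5}{3} + 57904\right) - 31938 = \frac{173717}{3} - 31938 = \frac{77903}{3}$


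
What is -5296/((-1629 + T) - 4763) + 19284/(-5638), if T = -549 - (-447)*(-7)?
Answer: -41082758/14193665 ≈ -2.8944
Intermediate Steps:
T = -3678 (T = -549 - 1*3129 = -549 - 3129 = -3678)
-5296/((-1629 + T) - 4763) + 19284/(-5638) = -5296/((-1629 - 3678) - 4763) + 19284/(-5638) = -5296/(-5307 - 4763) + 19284*(-1/5638) = -5296/(-10070) - 9642/2819 = -5296*(-1/10070) - 9642/2819 = 2648/5035 - 9642/2819 = -41082758/14193665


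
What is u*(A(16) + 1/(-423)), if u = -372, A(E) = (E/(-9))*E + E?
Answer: 217620/47 ≈ 4630.2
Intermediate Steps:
A(E) = E - E²/9 (A(E) = (E*(-⅑))*E + E = (-E/9)*E + E = -E²/9 + E = E - E²/9)
u*(A(16) + 1/(-423)) = -372*((⅑)*16*(9 - 1*16) + 1/(-423)) = -372*((⅑)*16*(9 - 16) - 1/423) = -372*((⅑)*16*(-7) - 1/423) = -372*(-112/9 - 1/423) = -372*(-585/47) = 217620/47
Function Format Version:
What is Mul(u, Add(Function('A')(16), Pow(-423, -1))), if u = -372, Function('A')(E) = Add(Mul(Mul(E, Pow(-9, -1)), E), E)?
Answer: Rational(217620, 47) ≈ 4630.2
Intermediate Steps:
Function('A')(E) = Add(E, Mul(Rational(-1, 9), Pow(E, 2))) (Function('A')(E) = Add(Mul(Mul(E, Rational(-1, 9)), E), E) = Add(Mul(Mul(Rational(-1, 9), E), E), E) = Add(Mul(Rational(-1, 9), Pow(E, 2)), E) = Add(E, Mul(Rational(-1, 9), Pow(E, 2))))
Mul(u, Add(Function('A')(16), Pow(-423, -1))) = Mul(-372, Add(Mul(Rational(1, 9), 16, Add(9, Mul(-1, 16))), Pow(-423, -1))) = Mul(-372, Add(Mul(Rational(1, 9), 16, Add(9, -16)), Rational(-1, 423))) = Mul(-372, Add(Mul(Rational(1, 9), 16, -7), Rational(-1, 423))) = Mul(-372, Add(Rational(-112, 9), Rational(-1, 423))) = Mul(-372, Rational(-585, 47)) = Rational(217620, 47)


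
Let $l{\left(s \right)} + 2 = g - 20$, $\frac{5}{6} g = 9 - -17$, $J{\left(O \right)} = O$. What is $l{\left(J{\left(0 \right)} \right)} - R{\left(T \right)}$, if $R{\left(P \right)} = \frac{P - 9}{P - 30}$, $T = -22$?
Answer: $\frac{2237}{260} \approx 8.6039$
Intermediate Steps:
$g = \frac{156}{5}$ ($g = \frac{6 \left(9 - -17\right)}{5} = \frac{6 \left(9 + 17\right)}{5} = \frac{6}{5} \cdot 26 = \frac{156}{5} \approx 31.2$)
$R{\left(P \right)} = \frac{-9 + P}{-30 + P}$
$l{\left(s \right)} = \frac{46}{5}$ ($l{\left(s \right)} = -2 + \left(\frac{156}{5} - 20\right) = -2 + \frac{56}{5} = \frac{46}{5}$)
$l{\left(J{\left(0 \right)} \right)} - R{\left(T \right)} = \frac{46}{5} - \frac{-9 - 22}{-30 - 22} = \frac{46}{5} - \frac{1}{-52} \left(-31\right) = \frac{46}{5} - \left(- \frac{1}{52}\right) \left(-31\right) = \frac{46}{5} - \frac{31}{52} = \frac{2237}{260}$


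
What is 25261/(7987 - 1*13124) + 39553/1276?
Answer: 15540975/595892 ≈ 26.080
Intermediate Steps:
25261/(7987 - 1*13124) + 39553/1276 = 25261/(7987 - 13124) + 39553*(1/1276) = 25261/(-5137) + 39553/1276 = 25261*(-1/5137) + 39553/1276 = -25261/5137 + 39553/1276 = 15540975/595892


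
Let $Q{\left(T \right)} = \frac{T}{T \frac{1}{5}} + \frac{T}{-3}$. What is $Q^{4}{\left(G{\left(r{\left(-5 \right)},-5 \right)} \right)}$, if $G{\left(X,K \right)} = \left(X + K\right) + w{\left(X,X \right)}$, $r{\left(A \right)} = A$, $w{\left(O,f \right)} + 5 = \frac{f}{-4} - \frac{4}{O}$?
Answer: $\frac{97644375361}{12960000} \approx 7534.3$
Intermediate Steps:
$w{\left(O,f \right)} = -5 - \frac{4}{O} - \frac{f}{4}$ ($w{\left(O,f \right)} = -5 + \left(\frac{f}{-4} - \frac{4}{O}\right) = -5 + \left(f \left(- \frac{1}{4}\right) - \frac{4}{O}\right) = -5 - \left(\frac{4}{O} + \frac{f}{4}\right) = -5 - \frac{4}{O} - \frac{f}{4}$)
$G{\left(X,K \right)} = -5 + K - \frac{4}{X} + \frac{3 X}{4}$ ($G{\left(X,K \right)} = \left(X + K\right) - \left(5 + \frac{4}{X} + \frac{X}{4}\right) = \left(K + X\right) - \left(5 + \frac{4}{X} + \frac{X}{4}\right) = -5 + K - \frac{4}{X} + \frac{3 X}{4}$)
$Q{\left(T \right)} = 5 - \frac{T}{3}$ ($Q{\left(T \right)} = \frac{T}{T \frac{1}{5}} + T \left(- \frac{1}{3}\right) = \frac{T}{\frac{1}{5} T} - \frac{T}{3} = T \frac{5}{T} - \frac{T}{3} = 5 - \frac{T}{3}$)
$Q^{4}{\left(G{\left(r{\left(-5 \right)},-5 \right)} \right)} = \left(5 - \frac{-5 - 5 - \frac{4}{-5} + \frac{3}{4} \left(-5\right)}{3}\right)^{4} = \left(5 - \frac{-5 - 5 - - \frac{4}{5} - \frac{15}{4}}{3}\right)^{4} = \left(5 - \frac{-5 - 5 + \frac{4}{5} - \frac{15}{4}}{3}\right)^{4} = \left(5 - - \frac{259}{60}\right)^{4} = \left(5 + \frac{259}{60}\right)^{4} = \left(\frac{559}{60}\right)^{4} = \frac{97644375361}{12960000}$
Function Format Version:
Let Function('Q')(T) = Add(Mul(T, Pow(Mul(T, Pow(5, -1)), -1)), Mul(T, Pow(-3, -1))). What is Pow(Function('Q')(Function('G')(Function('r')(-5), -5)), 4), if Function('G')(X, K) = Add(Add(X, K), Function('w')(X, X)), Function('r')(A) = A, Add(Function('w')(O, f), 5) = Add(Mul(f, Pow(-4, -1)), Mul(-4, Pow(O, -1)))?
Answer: Rational(97644375361, 12960000) ≈ 7534.3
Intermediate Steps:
Function('w')(O, f) = Add(-5, Mul(-4, Pow(O, -1)), Mul(Rational(-1, 4), f)) (Function('w')(O, f) = Add(-5, Add(Mul(f, Pow(-4, -1)), Mul(-4, Pow(O, -1)))) = Add(-5, Add(Mul(f, Rational(-1, 4)), Mul(-4, Pow(O, -1)))) = Add(-5, Add(Mul(Rational(-1, 4), f), Mul(-4, Pow(O, -1)))) = Add(-5, Add(Mul(-4, Pow(O, -1)), Mul(Rational(-1, 4), f))) = Add(-5, Mul(-4, Pow(O, -1)), Mul(Rational(-1, 4), f)))
Function('G')(X, K) = Add(-5, K, Mul(-4, Pow(X, -1)), Mul(Rational(3, 4), X)) (Function('G')(X, K) = Add(Add(X, K), Add(-5, Mul(-4, Pow(X, -1)), Mul(Rational(-1, 4), X))) = Add(Add(K, X), Add(-5, Mul(-4, Pow(X, -1)), Mul(Rational(-1, 4), X))) = Add(-5, K, Mul(-4, Pow(X, -1)), Mul(Rational(3, 4), X)))
Function('Q')(T) = Add(5, Mul(Rational(-1, 3), T)) (Function('Q')(T) = Add(Mul(T, Pow(Mul(T, Rational(1, 5)), -1)), Mul(T, Rational(-1, 3))) = Add(Mul(T, Pow(Mul(Rational(1, 5), T), -1)), Mul(Rational(-1, 3), T)) = Add(Mul(T, Mul(5, Pow(T, -1))), Mul(Rational(-1, 3), T)) = Add(5, Mul(Rational(-1, 3), T)))
Pow(Function('Q')(Function('G')(Function('r')(-5), -5)), 4) = Pow(Add(5, Mul(Rational(-1, 3), Add(-5, -5, Mul(-4, Pow(-5, -1)), Mul(Rational(3, 4), -5)))), 4) = Pow(Add(5, Mul(Rational(-1, 3), Add(-5, -5, Mul(-4, Rational(-1, 5)), Rational(-15, 4)))), 4) = Pow(Add(5, Mul(Rational(-1, 3), Add(-5, -5, Rational(4, 5), Rational(-15, 4)))), 4) = Pow(Add(5, Mul(Rational(-1, 3), Rational(-259, 20))), 4) = Pow(Add(5, Rational(259, 60)), 4) = Pow(Rational(559, 60), 4) = Rational(97644375361, 12960000)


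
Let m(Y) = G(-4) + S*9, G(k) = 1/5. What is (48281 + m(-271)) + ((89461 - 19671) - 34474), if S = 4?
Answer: 418166/5 ≈ 83633.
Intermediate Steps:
G(k) = 1/5
m(Y) = 181/5 (m(Y) = 1/5 + 4*9 = 1/5 + 36 = 181/5)
(48281 + m(-271)) + ((89461 - 19671) - 34474) = (48281 + 181/5) + ((89461 - 19671) - 34474) = 241586/5 + (69790 - 34474) = 241586/5 + 35316 = 418166/5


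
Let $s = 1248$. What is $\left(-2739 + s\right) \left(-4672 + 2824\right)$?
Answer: $2755368$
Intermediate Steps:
$\left(-2739 + s\right) \left(-4672 + 2824\right) = \left(-2739 + 1248\right) \left(-4672 + 2824\right) = \left(-1491\right) \left(-1848\right) = 2755368$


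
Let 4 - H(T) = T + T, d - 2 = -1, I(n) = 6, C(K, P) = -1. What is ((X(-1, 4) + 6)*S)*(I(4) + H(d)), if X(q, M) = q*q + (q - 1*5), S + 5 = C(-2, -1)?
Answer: -48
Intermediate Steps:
d = 1 (d = 2 - 1 = 1)
S = -6 (S = -5 - 1 = -6)
X(q, M) = -5 + q + q² (X(q, M) = q² + (q - 5) = q² + (-5 + q) = -5 + q + q²)
H(T) = 4 - 2*T (H(T) = 4 - (T + T) = 4 - 2*T)
((X(-1, 4) + 6)*S)*(I(4) + H(d)) = (((-5 - 1 + (-1)²) + 6)*(-6))*(6 + (4 - 2*1)) = (((-5 - 1 + 1) + 6)*(-6))*(6 + (4 - 2)) = ((-5 + 6)*(-6))*(6 + 2) = (1*(-6))*8 = -6*8 = -48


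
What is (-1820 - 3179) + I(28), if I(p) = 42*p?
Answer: -3823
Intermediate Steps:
(-1820 - 3179) + I(28) = (-1820 - 3179) + 42*28 = -4999 + 1176 = -3823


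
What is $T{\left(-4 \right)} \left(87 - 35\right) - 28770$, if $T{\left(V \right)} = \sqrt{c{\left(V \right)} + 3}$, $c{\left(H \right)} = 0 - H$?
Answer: $-28770 + 52 \sqrt{7} \approx -28632.0$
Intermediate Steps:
$c{\left(H \right)} = - H$
$T{\left(V \right)} = \sqrt{3 - V}$ ($T{\left(V \right)} = \sqrt{- V + 3} = \sqrt{3 - V}$)
$T{\left(-4 \right)} \left(87 - 35\right) - 28770 = \sqrt{3 - -4} \left(87 - 35\right) - 28770 = \sqrt{3 + 4} \cdot 52 - 28770 = \sqrt{7} \cdot 52 - 28770 = 52 \sqrt{7} - 28770 = -28770 + 52 \sqrt{7}$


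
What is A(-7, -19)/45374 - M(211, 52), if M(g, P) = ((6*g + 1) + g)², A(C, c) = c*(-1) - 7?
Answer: -49559388502/22687 ≈ -2.1845e+6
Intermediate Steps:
A(C, c) = -7 - c (A(C, c) = -c - 7 = -7 - c)
M(g, P) = (1 + 7*g)² (M(g, P) = ((1 + 6*g) + g)² = (1 + 7*g)²)
A(-7, -19)/45374 - M(211, 52) = (-7 - 1*(-19))/45374 - (1 + 7*211)² = (-7 + 19)*(1/45374) - (1 + 1477)² = 12*(1/45374) - 1*1478² = 6/22687 - 1*2184484 = 6/22687 - 2184484 = -49559388502/22687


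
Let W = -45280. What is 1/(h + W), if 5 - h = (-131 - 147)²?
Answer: -1/122559 ≈ -8.1593e-6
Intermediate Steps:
h = -77279 (h = 5 - (-131 - 147)² = 5 - 1*(-278)² = 5 - 1*77284 = 5 - 77284 = -77279)
1/(h + W) = 1/(-77279 - 45280) = 1/(-122559) = -1/122559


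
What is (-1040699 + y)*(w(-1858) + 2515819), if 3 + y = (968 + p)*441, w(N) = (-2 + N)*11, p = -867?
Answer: -2485779316799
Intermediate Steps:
w(N) = -22 + 11*N
y = 44538 (y = -3 + (968 - 867)*441 = -3 + 101*441 = -3 + 44541 = 44538)
(-1040699 + y)*(w(-1858) + 2515819) = (-1040699 + 44538)*((-22 + 11*(-1858)) + 2515819) = -996161*((-22 - 20438) + 2515819) = -996161*(-20460 + 2515819) = -996161*2495359 = -2485779316799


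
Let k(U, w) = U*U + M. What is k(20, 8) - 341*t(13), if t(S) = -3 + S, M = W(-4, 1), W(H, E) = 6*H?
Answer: -3034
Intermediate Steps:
M = -24 (M = 6*(-4) = -24)
k(U, w) = -24 + U² (k(U, w) = U*U - 24 = U² - 24 = -24 + U²)
k(20, 8) - 341*t(13) = (-24 + 20²) - 341*(-3 + 13) = (-24 + 400) - 341*10 = 376 - 3410 = -3034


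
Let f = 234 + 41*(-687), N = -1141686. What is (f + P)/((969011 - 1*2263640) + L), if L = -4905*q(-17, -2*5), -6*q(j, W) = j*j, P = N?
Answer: 779746/705581 ≈ 1.1051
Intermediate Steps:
f = -27933 (f = 234 - 28167 = -27933)
P = -1141686
q(j, W) = -j²/6 (q(j, W) = -j*j/6 = -j²/6)
L = 472515/2 (L = -(-1635)*(-17)²/2 = -(-1635)*289/2 = -4905*(-289/6) = 472515/2 ≈ 2.3626e+5)
(f + P)/((969011 - 1*2263640) + L) = (-27933 - 1141686)/((969011 - 1*2263640) + 472515/2) = -1169619/((969011 - 2263640) + 472515/2) = -1169619/(-1294629 + 472515/2) = -1169619/(-2116743/2) = -1169619*(-2/2116743) = 779746/705581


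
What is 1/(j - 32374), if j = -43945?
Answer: -1/76319 ≈ -1.3103e-5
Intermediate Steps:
1/(j - 32374) = 1/(-43945 - 32374) = 1/(-76319) = -1/76319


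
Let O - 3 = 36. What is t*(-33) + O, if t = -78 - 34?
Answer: 3735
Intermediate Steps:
O = 39 (O = 3 + 36 = 39)
t = -112
t*(-33) + O = -112*(-33) + 39 = 3696 + 39 = 3735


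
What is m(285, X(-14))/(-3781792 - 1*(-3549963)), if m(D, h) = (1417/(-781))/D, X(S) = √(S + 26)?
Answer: 109/3969358305 ≈ 2.7460e-8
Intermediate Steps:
X(S) = √(26 + S)
m(D, h) = -1417/(781*D) (m(D, h) = (1417*(-1/781))/D = -1417/(781*D))
m(285, X(-14))/(-3781792 - 1*(-3549963)) = (-1417/781/285)/(-3781792 - 1*(-3549963)) = (-1417/781*1/285)/(-3781792 + 3549963) = -1417/222585/(-231829) = -1417/222585*(-1/231829) = 109/3969358305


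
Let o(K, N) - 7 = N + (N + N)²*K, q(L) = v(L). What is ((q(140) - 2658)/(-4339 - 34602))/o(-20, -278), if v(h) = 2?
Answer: -2656/240771852531 ≈ -1.1031e-8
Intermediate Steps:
q(L) = 2
o(K, N) = 7 + N + 4*K*N² (o(K, N) = 7 + (N + (N + N)²*K) = 7 + (N + (2*N)²*K) = 7 + (N + (4*N²)*K) = 7 + (N + 4*K*N²) = 7 + N + 4*K*N²)
((q(140) - 2658)/(-4339 - 34602))/o(-20, -278) = ((2 - 2658)/(-4339 - 34602))/(7 - 278 + 4*(-20)*(-278)²) = (-2656/(-38941))/(7 - 278 + 4*(-20)*77284) = (-2656*(-1/38941))/(7 - 278 - 6182720) = (2656/38941)/(-6182991) = (2656/38941)*(-1/6182991) = -2656/240771852531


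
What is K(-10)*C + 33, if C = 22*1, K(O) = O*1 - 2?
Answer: -231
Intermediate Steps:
K(O) = -2 + O (K(O) = O - 2 = -2 + O)
C = 22
K(-10)*C + 33 = (-2 - 10)*22 + 33 = -12*22 + 33 = -264 + 33 = -231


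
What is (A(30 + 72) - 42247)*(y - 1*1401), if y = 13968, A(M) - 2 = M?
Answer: -529611081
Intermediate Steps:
A(M) = 2 + M
(A(30 + 72) - 42247)*(y - 1*1401) = ((2 + (30 + 72)) - 42247)*(13968 - 1*1401) = ((2 + 102) - 42247)*(13968 - 1401) = (104 - 42247)*12567 = -42143*12567 = -529611081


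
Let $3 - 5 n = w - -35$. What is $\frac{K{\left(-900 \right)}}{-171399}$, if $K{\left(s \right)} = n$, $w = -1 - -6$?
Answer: $\frac{37}{856995} \approx 4.3174 \cdot 10^{-5}$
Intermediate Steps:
$w = 5$ ($w = -1 + 6 = 5$)
$n = - \frac{37}{5}$ ($n = \frac{3}{5} - \frac{5 - -35}{5} = \frac{3}{5} - \frac{5 + 35}{5} = \frac{3}{5} - 8 = - \frac{37}{5} \approx -7.4$)
$K{\left(s \right)} = - \frac{37}{5}$
$\frac{K{\left(-900 \right)}}{-171399} = - \frac{37}{5 \left(-171399\right)} = \left(- \frac{37}{5}\right) \left(- \frac{1}{171399}\right) = \frac{37}{856995}$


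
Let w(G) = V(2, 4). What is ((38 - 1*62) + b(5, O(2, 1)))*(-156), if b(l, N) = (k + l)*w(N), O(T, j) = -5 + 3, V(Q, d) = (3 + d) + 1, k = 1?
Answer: -3744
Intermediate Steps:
V(Q, d) = 4 + d
w(G) = 8 (w(G) = 4 + 4 = 8)
O(T, j) = -2
b(l, N) = 8 + 8*l (b(l, N) = (1 + l)*8 = 8 + 8*l)
((38 - 1*62) + b(5, O(2, 1)))*(-156) = ((38 - 1*62) + (8 + 8*5))*(-156) = ((38 - 62) + (8 + 40))*(-156) = (-24 + 48)*(-156) = 24*(-156) = -3744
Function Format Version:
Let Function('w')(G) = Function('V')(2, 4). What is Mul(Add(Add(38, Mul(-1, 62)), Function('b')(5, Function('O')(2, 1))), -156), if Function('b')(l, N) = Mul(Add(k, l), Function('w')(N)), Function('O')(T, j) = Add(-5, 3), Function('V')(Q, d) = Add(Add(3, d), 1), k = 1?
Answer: -3744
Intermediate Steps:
Function('V')(Q, d) = Add(4, d)
Function('w')(G) = 8 (Function('w')(G) = Add(4, 4) = 8)
Function('O')(T, j) = -2
Function('b')(l, N) = Add(8, Mul(8, l)) (Function('b')(l, N) = Mul(Add(1, l), 8) = Add(8, Mul(8, l)))
Mul(Add(Add(38, Mul(-1, 62)), Function('b')(5, Function('O')(2, 1))), -156) = Mul(Add(Add(38, Mul(-1, 62)), Add(8, Mul(8, 5))), -156) = Mul(Add(Add(38, -62), Add(8, 40)), -156) = Mul(Add(-24, 48), -156) = Mul(24, -156) = -3744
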